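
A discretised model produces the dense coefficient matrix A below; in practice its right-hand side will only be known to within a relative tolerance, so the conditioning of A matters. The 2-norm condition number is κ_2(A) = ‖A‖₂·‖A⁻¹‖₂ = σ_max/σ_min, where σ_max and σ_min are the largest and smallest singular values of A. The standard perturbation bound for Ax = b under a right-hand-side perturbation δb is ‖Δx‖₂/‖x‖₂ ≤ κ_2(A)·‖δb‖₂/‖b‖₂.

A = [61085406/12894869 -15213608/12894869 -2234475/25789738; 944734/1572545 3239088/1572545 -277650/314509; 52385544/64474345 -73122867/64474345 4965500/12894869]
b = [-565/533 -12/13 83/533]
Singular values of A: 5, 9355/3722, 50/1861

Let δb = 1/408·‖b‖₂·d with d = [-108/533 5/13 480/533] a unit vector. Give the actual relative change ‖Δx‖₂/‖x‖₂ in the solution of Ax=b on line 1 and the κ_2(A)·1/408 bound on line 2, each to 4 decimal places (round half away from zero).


from the listed singular values, σ₁ = 5, σ_n = 50/1861
κ = σ_max/σ_min = 5/(50/1861) = 186.1000
κ_2(A)·‖δb‖/‖b‖ = 0.4561
solve Ax = b  →  x = [-0.2948 -0.2966 0.1530]
‖b‖ = 1.4142, ‖x‖ = 0.4453
re-solving with b+δb shifts x by Δx of norm 0.1290
relative error = 0.2897
tightness: 0.2897 against a bound of 0.4561 (unrounded ratio ≈ 0.6352)

0.2897
0.4561


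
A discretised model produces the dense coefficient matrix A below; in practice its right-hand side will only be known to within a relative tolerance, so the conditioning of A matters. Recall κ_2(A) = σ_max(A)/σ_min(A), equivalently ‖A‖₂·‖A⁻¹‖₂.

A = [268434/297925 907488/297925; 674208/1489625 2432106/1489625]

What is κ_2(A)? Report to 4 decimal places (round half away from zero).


140.2000

AᵀA = [7806147876/7678140625 26746578432/7678140625; 26746578432/7678140625 91707617124/7678140625]; tr = 159222024/12285025, det = 104976/12285025
λ_max, λ_min = (159222024/12285025 ± √25346494395518976/150921839250625)/2 = 324/25, 324/491401
σ_max=√(324/25)=(18/5), σ_min=√(324/491401)=(18/701) → κ = 140.2000


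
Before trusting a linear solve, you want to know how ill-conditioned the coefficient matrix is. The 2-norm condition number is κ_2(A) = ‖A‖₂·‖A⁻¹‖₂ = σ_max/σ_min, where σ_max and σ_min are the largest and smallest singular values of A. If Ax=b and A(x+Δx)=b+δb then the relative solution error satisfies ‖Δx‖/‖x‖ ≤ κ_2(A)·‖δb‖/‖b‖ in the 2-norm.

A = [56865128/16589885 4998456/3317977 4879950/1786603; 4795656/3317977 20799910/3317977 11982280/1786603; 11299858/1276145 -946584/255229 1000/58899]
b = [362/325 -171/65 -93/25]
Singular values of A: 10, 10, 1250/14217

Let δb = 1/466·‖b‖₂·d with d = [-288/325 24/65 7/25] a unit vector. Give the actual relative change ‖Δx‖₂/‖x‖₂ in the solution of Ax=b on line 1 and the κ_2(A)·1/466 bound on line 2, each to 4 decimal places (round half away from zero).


0.0034
0.2441

largest singular value 10, smallest 1250/14217
κ = σ_max/σ_min = 10/(1250/14217) = 113.7360
κ_2(A)·‖δb‖/‖b‖ = 0.2441
solve Ax = b  →  x = [9.1732 22.7956 -23.6764]
2-norm of b is 4.6904; of x, 34.1227
re-solving with b+δb shifts x by Δx of norm 0.1145
dividing the unrounded norms, ‖Δx‖/‖x‖ = 0.0034
so the bound overstates the realised error by a factor of ≈ 72.7499 (computed from the unrounded values)


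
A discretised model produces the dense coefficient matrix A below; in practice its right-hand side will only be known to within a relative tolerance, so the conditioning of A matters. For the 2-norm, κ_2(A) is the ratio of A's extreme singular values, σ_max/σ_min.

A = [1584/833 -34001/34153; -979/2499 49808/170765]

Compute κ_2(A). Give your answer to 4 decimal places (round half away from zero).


M = AᵀA = [23539945/6245001 -20893312/10408335; -20893312/10408335 18668969/17347225]. tr(M)=2617714/540225, det(M)=14641/540225
solving λ² − 2617714/540225·λ + 14641/540225 = 0 gives λ = 121/25, 121/21609
κ_2(A) = √(λ_max/λ_min) = √((121/25) / (121/21609)) = 29.4000

29.4000


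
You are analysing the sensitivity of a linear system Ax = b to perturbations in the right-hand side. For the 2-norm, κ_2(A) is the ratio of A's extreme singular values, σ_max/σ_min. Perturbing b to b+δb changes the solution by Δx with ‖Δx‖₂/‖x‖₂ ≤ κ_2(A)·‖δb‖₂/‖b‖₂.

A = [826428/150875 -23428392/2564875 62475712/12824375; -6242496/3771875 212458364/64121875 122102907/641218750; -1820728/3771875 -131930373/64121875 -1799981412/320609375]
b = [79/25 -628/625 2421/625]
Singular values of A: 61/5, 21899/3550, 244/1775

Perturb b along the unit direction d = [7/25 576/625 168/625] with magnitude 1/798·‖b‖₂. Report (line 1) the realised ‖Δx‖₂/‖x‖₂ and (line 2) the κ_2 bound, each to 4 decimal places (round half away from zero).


largest singular value 61/5, smallest 244/1775
κ_2(A) = (61/5) / (244/1775) = 88.7500
worst-case relative error ≤ 88.7500 × 1/798 = 0.1112
solve Ax = b  →  x = [-6.3030 -3.5172 1.1409]
2-norm of b is 5.0990; of x, 7.3076
re-solving with b+δb shifts x by Δx of norm 0.0465
dividing the unrounded norms, ‖Δx‖/‖x‖ = 0.0064
realised/bound (from unrounded values) ≈ 0.0572

0.0064
0.1112


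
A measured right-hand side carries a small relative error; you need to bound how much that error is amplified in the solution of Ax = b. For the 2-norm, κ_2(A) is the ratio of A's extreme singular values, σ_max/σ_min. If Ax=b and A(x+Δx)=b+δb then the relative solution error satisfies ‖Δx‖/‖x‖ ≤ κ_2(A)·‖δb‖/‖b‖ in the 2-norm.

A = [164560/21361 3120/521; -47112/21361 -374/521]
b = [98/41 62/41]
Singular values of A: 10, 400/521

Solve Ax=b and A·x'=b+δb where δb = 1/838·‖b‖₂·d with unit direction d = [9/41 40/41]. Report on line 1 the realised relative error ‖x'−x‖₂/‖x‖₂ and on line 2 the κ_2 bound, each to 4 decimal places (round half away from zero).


from the listed singular values, σ₁ = 10, σ_n = 400/521
condition number: 10 ÷ (400/521) = 13.0250
κ_2(A)·‖δb‖/‖b‖ = 0.0155
solve Ax = b  →  x = [-1.4030 2.2040]
‖b‖ = 2.8284, ‖x‖ = 2.6127
Δx = A⁻¹·δb where δb = 1/838·2.8284·d; ‖Δx‖ = 0.0044
relative error = 0.0017
tightness: 0.0017 against a bound of 0.0155 (unrounded ratio ≈ 0.1083)

0.0017
0.0155


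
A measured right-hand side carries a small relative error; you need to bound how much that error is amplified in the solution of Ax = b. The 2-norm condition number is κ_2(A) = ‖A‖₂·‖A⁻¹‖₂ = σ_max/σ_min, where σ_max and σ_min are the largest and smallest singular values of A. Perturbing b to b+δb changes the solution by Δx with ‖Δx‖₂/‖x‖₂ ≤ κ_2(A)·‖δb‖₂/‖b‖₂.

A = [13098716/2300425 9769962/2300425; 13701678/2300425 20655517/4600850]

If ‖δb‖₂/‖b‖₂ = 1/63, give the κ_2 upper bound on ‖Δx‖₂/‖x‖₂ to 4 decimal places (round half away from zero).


M = AᵀA = [85448832548/1258491125 64085987871/1258491125; 64085987871/1258491125 192261358493/5033964500]. tr(M)=106811337737/1006792900, det(M)=450203524/6292455625
λ_max, λ_min = (106811337737/1006792900 ± √456334871266884345849/40545277739616400)/2 = 10609/100, 169744/251698225
κ = σ_max/σ_min = (103/10)/(412/15865) = 396.6250
perturbation bound = 396.6250·1/63 = 6.2956

6.2956


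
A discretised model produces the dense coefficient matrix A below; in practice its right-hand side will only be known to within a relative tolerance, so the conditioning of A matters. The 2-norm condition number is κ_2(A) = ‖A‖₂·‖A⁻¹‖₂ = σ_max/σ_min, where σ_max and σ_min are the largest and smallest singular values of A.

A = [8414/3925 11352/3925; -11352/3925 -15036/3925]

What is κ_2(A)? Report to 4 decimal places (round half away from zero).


form AᵀA = [7986532/616225 10648176/616225; 10648176/616225 14197968/616225] with trace 887380/24649 and determinant 576/24649
char-poly roots: 36 and 16/24649
so κ_2 = √(36 / (16/24649)) = 235.5000

235.5000


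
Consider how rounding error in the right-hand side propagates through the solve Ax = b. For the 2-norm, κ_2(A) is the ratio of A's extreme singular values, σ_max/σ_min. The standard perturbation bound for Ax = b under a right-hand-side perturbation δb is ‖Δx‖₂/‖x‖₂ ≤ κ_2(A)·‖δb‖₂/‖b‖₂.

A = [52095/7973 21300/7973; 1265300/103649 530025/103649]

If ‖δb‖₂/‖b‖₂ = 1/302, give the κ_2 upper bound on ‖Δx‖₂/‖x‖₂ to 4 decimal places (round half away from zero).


0.9318

M = AᵀA = [7126752025/37173409 2969436000/37173409; 2969436000/37173409 1237370625/37173409]. tr(M)=49491850/219961, det(M)=140625/219961
eigenvalues of AᵀA: λ = (tr ± √(tr²−4·det))/2 = 225, 625/219961
σ_max=√225=15, σ_min=√(625/219961)=(25/469) → κ = 281.4000
worst-case relative error ≤ 281.4000 × 1/302 = 0.9318


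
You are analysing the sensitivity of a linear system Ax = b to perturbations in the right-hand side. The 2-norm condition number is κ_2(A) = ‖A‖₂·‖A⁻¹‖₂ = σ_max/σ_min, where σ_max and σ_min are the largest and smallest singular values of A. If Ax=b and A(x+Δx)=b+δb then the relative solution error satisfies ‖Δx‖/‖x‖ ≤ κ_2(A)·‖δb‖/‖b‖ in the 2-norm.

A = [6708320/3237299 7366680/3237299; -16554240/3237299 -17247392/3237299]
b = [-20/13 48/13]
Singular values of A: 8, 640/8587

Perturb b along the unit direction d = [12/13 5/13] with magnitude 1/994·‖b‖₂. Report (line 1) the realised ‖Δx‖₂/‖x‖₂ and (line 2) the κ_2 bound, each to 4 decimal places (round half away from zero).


σ_max = 8, σ_min = 640/8587
condition number: 8 ÷ (640/8587) = 107.3375
perturbation bound = 107.3375·1/994 = 0.1080
solve Ax = b  →  x = [-0.3448 -0.3621]
‖b‖₂ = 4.0000 and ‖x‖₂ = 0.5000
with δb = [0.0037 0.0015], A·Δx = δb → ‖Δx‖ = 0.0540
dividing the unrounded norms, ‖Δx‖/‖x‖ = 0.1080
realised/bound = 1 exactly: the bound is attained for this b and d

0.1080
0.1080


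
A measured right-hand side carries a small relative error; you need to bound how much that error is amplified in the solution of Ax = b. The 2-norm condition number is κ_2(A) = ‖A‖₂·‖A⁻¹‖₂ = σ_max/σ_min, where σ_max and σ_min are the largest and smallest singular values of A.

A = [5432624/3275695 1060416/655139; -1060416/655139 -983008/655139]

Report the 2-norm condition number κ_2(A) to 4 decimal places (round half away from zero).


77.9000

M = AᵀA = [68520161536/12758832025 13047358464/2551766405; 13047358464/2551766405 2486072320/510353281]. tr(M)=155376896/15171025, det(M)=262144/15171025
solving λ² − 155376896/15171025·λ + 262144/15171025 = 0 gives λ = 256/25, 1024/606841
σ_max=√(256/25)=(16/5), σ_min=√(1024/606841)=(32/779) → κ = 77.9000


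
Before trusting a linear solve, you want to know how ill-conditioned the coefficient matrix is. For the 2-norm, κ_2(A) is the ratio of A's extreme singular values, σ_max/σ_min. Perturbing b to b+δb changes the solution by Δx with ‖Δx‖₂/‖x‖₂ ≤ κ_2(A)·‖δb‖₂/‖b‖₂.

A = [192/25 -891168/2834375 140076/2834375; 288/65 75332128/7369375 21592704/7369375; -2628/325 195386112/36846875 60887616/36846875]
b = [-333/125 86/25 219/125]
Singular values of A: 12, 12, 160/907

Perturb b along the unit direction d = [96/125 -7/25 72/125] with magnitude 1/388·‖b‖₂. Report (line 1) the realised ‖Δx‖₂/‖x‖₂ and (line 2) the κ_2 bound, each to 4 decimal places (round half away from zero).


largest singular value 12, smallest 160/907
κ_2(A) = 12 / (160/907) = 68.0250
worst-case relative error ≤ 68.0250 × 1/388 = 0.1753
solve Ax = b  →  x = [-0.1346 3.4883 -10.7925]
‖b‖₂ = 4.6904 and ‖x‖₂ = 11.3430
re-solving with b+δb shifts x by Δx of norm 0.0685
dividing the unrounded norms, ‖Δx‖/‖x‖ = 0.0060
so the bound overstates the realised error by a factor of ≈ 29.0201 (computed from the unrounded values)

0.0060
0.1753


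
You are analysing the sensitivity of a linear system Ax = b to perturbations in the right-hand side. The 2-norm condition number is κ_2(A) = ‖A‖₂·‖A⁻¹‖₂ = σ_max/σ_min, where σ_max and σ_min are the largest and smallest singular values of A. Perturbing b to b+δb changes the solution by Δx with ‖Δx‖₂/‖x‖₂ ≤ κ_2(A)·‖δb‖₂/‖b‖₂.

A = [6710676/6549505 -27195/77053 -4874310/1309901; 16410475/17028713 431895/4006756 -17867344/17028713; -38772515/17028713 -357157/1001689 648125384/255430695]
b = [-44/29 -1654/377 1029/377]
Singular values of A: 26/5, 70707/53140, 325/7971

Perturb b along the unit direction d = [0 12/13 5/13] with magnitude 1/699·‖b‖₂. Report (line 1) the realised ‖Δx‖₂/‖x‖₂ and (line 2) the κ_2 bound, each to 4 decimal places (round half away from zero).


0.0026
0.1825

largest singular value 26/5, smallest 325/7971
condition number: (26/5) ÷ (325/7971) = 127.5360
worst-case relative error ≤ 127.5360 × 1/699 = 0.1825
solve Ax = b  →  x = [-26.5563 67.3405 -13.2916]
‖b‖ = 5.3852, ‖x‖ = 73.5978
δb = ε·‖b‖·d = [0.0000 0.0071 0.0030]; solving A·Δx = δb gives ‖Δx‖ = 0.1890
dividing the unrounded norms, ‖Δx‖/‖x‖ = 0.0026
tightness: 0.0026 against a bound of 0.1825 (unrounded ratio ≈ 0.0141)


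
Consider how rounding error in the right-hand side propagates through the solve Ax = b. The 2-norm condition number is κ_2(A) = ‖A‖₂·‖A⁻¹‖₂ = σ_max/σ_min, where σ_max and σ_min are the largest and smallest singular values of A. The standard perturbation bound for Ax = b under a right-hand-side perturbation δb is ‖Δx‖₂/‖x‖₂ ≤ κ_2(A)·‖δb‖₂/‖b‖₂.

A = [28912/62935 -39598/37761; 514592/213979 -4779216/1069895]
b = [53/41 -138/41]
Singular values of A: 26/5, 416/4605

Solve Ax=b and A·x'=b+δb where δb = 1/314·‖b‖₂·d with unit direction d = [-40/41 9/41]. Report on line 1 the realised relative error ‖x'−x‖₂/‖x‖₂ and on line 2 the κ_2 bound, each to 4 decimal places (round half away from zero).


0.0057
0.1833

from the listed singular values, σ₁ = 26/5, σ_n = 416/4605
κ_2(A) = (26/5) / (416/4605) = 57.5625
κ_2(A)·‖δb‖/‖b‖ = 0.1833
solve Ax = b  →  x = [-19.8063 -9.9095]
‖b‖₂ = 3.6056 and ‖x‖₂ = 22.1469
δb = ε·‖b‖·d = [-0.0112 0.0025]; solving A·Δx = δb gives ‖Δx‖ = 0.1271
realised ‖Δx‖/‖x‖ = 0.0057
realised/bound (from unrounded values) ≈ 0.0313


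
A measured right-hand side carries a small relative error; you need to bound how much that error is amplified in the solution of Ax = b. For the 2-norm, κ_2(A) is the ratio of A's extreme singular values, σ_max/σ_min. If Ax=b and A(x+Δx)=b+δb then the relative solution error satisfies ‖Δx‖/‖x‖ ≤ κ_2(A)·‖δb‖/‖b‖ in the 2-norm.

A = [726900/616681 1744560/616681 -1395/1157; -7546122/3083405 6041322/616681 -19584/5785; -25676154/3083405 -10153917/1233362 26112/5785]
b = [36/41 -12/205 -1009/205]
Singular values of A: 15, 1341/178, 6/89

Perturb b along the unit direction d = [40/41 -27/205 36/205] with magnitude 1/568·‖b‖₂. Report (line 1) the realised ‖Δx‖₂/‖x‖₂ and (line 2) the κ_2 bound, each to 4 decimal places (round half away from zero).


from the listed singular values, σ₁ = 15, σ_n = 6/89
κ = σ_max/σ_min = 15/(6/89) = 222.5000
bound on ‖Δx‖/‖x‖: κ·ε = 222.5000·1/568 = 0.3917
solve Ax = b  →  x = [0.4623 0.0741 -0.1026]
2-norm of b is 5.0000; of x, 0.4793
δb = ε·‖b‖·d = [0.0086 -0.0012 0.0015]; solving A·Δx = δb gives ‖Δx‖ = 0.1306
dividing the unrounded norms, ‖Δx‖/‖x‖ = 0.2725
realised/bound (from unrounded values) ≈ 0.6955

0.2725
0.3917


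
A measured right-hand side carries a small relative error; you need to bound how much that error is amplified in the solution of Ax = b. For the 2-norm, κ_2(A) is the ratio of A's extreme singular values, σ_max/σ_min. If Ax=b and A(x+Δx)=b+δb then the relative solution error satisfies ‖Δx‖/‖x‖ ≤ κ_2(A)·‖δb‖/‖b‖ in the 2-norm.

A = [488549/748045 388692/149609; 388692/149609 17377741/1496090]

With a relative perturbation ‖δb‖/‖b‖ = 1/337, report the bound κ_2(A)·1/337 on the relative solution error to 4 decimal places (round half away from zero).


0.5282

form AᵀA = [2388885721/332880025 2122063974/66576005; 2122063974/66576005 188634163801/1331520100] with trace 23579977/158420 and determinant 13845841/19802500
solving λ² − 23579977/158420·λ + 13845841/19802500 = 0 gives λ = 3721/25, 3721/792100
κ = σ_max/σ_min = (61/5)/(61/890) = 178.0000
bound on ‖Δx‖/‖x‖: κ·ε = 178.0000·1/337 = 0.5282


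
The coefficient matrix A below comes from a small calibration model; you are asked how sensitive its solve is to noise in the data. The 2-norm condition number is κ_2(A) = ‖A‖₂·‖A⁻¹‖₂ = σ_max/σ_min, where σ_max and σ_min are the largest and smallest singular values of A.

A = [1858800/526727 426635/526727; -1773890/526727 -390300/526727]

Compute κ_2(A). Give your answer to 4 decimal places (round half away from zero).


M = AᵀA = [7849968100/329894569 1766205000/329894569; 1766205000/329894569 397564225/329894569]. tr(M)=4906325/196249, det(M)=2500/196249
λ_max, λ_min = (4906325/196249 ± √24070062515625/38513670001)/2 = 25, 100/196249
κ = σ_max/σ_min = 5/(10/443) = 221.5000

221.5000


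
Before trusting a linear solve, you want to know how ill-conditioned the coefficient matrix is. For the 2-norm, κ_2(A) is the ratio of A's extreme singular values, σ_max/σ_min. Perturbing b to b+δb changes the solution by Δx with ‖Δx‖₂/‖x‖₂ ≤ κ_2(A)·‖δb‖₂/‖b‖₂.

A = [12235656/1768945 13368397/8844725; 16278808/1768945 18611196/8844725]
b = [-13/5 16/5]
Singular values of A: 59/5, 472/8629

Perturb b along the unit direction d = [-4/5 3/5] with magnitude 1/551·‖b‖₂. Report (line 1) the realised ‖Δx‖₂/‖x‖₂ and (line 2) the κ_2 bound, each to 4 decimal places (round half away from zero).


from the listed singular values, σ₁ = 59/5, σ_n = 472/8629
κ_2(A) = (59/5) / (472/8629) = 215.7250
bound on ‖Δx‖/‖x‖: κ·ε = 215.7250·1/551 = 0.3915
solve Ax = b  →  x = [-15.9696 71.3621]
‖b‖₂ = 4.1231 and ‖x‖₂ = 73.1272
re-solving with b+δb shifts x by Δx of norm 0.1368
dividing the unrounded norms, ‖Δx‖/‖x‖ = 0.0019
tightness: 0.0019 against a bound of 0.3915 (unrounded ratio ≈ 0.0048)

0.0019
0.3915


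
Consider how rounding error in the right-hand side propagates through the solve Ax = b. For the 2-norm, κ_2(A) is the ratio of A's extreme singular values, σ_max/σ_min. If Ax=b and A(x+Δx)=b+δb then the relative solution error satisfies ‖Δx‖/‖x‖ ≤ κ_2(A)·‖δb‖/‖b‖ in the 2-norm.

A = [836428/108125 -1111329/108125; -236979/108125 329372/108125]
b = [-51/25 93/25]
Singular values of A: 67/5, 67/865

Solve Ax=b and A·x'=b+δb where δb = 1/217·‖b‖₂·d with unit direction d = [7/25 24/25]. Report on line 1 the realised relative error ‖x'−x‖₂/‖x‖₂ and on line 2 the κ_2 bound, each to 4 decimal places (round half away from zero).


0.0065
0.7972

from the listed singular values, σ₁ = 67/5, σ_n = 67/865
κ_2(A) = (67/5) / (67/865) = 173.0000
bound on ‖Δx‖/‖x‖: κ·ε = 173.0000·1/217 = 0.7972
solve Ax = b  →  x = [30.8507 23.4179]
‖b‖₂ = 4.2426 and ‖x‖₂ = 38.7320
with δb = [0.0055 0.0188], A·Δx = δb → ‖Δx‖ = 0.2524
dividing the unrounded norms, ‖Δx‖/‖x‖ = 0.0065
so the bound overstates the realised error by a factor of ≈ 122.3315 (computed from the unrounded values)


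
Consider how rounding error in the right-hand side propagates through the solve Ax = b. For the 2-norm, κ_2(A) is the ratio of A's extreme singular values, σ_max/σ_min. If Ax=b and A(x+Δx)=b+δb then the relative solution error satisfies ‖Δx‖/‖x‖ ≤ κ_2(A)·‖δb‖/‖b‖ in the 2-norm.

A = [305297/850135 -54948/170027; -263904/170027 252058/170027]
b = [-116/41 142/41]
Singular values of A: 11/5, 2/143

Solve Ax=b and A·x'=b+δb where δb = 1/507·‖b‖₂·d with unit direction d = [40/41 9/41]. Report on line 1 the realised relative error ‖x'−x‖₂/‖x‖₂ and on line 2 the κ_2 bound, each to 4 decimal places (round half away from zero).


largest singular value 11/5, smallest 2/143
κ = σ_max/σ_min = (11/5)/(2/143) = 157.3000
κ_2(A)·‖δb‖/‖b‖ = 0.3103
solve Ax = b  →  x = [-99.9373 -102.2978]
2-norm of b is 4.4721; of x, 143.0116
re-solving with b+δb shifts x by Δx of norm 0.6307
relative error = 0.0044
tightness: 0.0044 against a bound of 0.3103 (unrounded ratio ≈ 0.0142)

0.0044
0.3103


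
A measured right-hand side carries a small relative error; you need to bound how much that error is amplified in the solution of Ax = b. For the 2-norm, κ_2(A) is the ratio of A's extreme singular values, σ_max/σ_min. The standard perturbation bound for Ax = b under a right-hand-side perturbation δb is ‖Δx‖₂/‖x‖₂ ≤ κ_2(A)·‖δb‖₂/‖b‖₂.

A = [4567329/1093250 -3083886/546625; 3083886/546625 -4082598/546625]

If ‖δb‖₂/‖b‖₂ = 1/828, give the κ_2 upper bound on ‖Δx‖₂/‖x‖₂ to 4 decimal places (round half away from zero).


M = AᵀA = [2356076225529/47807822500 -785313111843/11951955625; -785313111843/11951955625 1047118371624/11951955625]. tr(M)=261781988481/1912312900, det(M)=187388721/478078225
eigenvalues of AᵀA: λ = (tr ± √(tr²−4·det))/2 = 13689/100, 54756/19123129
κ = σ_max/σ_min = (117/10)/(234/4373) = 218.6500
κ_2(A)·‖δb‖/‖b‖ = 0.2641

0.2641


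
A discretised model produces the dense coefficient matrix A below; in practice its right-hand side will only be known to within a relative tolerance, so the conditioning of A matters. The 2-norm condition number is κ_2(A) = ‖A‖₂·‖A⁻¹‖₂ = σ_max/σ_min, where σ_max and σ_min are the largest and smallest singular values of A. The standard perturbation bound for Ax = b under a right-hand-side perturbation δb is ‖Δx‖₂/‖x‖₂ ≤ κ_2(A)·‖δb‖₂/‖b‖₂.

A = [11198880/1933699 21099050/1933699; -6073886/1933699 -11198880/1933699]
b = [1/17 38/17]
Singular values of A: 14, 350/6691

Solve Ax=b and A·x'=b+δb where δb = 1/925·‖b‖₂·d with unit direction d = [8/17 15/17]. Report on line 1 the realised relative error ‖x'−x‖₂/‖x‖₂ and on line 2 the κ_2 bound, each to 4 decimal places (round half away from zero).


0.0012
0.2893

σ_max = 14, σ_min = 350/6691
condition number: 14 ÷ (350/6691) = 267.6400
worst-case relative error ≤ 267.6400 × 1/925 = 0.2893
solve Ax = b  →  x = [-33.7697 17.9296]
2-norm of b is 2.2361; of x, 38.2344
re-solving with b+δb shifts x by Δx of norm 0.0462
dividing the unrounded norms, ‖Δx‖/‖x‖ = 0.0012
tightness: 0.0012 against a bound of 0.2893 (unrounded ratio ≈ 0.0042)


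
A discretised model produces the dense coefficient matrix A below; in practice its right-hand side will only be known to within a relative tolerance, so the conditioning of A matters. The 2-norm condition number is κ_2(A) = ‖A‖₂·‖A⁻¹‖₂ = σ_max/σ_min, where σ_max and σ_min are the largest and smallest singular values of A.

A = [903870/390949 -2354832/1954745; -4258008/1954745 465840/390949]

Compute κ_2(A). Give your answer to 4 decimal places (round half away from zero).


M = AᵀA = [45844419204/4543434025 -977886432/181737361; -977886432/181737361 13044478464/4543434025]. tr(M)=203767812/15721225, det(M)=6718464/393030625
char-poly roots: 324/25 and 20736/15721225
so κ_2 = √((324/25) / (20736/15721225)) = 99.1250

99.1250


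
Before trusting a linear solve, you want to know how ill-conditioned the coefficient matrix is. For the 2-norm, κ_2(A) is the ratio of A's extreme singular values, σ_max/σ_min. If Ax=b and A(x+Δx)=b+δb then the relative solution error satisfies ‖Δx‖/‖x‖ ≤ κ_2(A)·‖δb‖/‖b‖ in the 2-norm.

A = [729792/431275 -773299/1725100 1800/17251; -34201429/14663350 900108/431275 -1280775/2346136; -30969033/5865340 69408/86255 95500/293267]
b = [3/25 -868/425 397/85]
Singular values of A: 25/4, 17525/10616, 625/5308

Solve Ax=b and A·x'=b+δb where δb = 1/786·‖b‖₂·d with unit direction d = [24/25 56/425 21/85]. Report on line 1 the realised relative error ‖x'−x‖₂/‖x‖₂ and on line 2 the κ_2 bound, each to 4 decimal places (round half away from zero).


0.0062
0.0675

σ_max = 25/4, σ_min = 625/5308
κ_2(A) = (25/4) / (625/5308) = 53.0800
worst-case relative error ≤ 53.0800 × 1/786 = 0.0675
solve Ax = b  →  x = [-0.1725 1.1230 8.7715]
‖b‖₂ = 5.0990 and ‖x‖₂ = 8.8447
re-solving with b+δb shifts x by Δx of norm 0.0551
dividing the unrounded norms, ‖Δx‖/‖x‖ = 0.0062
tightness: 0.0062 against a bound of 0.0675 (unrounded ratio ≈ 0.0922)


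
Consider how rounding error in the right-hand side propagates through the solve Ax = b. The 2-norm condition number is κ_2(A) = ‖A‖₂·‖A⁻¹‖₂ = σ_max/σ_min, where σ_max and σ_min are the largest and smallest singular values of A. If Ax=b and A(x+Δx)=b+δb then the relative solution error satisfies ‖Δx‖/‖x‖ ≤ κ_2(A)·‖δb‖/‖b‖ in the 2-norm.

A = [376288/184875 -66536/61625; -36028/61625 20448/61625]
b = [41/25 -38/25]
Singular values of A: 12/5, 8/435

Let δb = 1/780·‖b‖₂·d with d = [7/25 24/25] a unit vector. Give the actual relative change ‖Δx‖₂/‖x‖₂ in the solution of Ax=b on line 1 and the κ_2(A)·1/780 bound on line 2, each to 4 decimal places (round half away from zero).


from the listed singular values, σ₁ = 12/5, σ_n = 8/435
κ_2(A) = (12/5) / (8/435) = 130.5000
bound on ‖Δx‖/‖x‖: κ·ε = 130.5000·1/780 = 0.1673
solve Ax = b  →  x = [-24.8529 -48.3701]
2-norm of b is 2.2361; of x, 54.3814
Δx = A⁻¹·δb where δb = 1/780·2.2361·d; ‖Δx‖ = 0.1559
dividing the unrounded norms, ‖Δx‖/‖x‖ = 0.0029
realised/bound (from unrounded values) ≈ 0.0171

0.0029
0.1673


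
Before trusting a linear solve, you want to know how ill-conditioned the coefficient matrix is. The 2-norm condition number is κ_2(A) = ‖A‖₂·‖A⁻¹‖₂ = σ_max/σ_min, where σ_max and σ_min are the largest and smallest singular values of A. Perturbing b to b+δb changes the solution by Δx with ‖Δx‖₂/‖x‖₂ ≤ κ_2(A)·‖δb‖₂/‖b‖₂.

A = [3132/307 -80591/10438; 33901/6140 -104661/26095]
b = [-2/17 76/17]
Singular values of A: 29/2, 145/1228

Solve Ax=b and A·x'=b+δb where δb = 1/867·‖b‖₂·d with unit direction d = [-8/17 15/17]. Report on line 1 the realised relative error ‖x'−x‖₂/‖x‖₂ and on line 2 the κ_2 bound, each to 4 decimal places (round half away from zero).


largest singular value 29/2, smallest 145/1228
condition number: (29/2) ÷ (145/1228) = 122.8000
bound on ‖Δx‖/‖x‖: κ·ε = 122.8000·1/867 = 0.1416
solve Ax = b  →  x = [20.4359 27.0179]
‖b‖₂ = 4.4721 and ‖x‖₂ = 33.8761
δb = ε·‖b‖·d = [-0.0024 0.0046]; solving A·Δx = δb gives ‖Δx‖ = 0.0437
realised ‖Δx‖/‖x‖ = 0.0013
so the bound overstates the realised error by a factor of ≈ 109.8366 (computed from the unrounded values)

0.0013
0.1416


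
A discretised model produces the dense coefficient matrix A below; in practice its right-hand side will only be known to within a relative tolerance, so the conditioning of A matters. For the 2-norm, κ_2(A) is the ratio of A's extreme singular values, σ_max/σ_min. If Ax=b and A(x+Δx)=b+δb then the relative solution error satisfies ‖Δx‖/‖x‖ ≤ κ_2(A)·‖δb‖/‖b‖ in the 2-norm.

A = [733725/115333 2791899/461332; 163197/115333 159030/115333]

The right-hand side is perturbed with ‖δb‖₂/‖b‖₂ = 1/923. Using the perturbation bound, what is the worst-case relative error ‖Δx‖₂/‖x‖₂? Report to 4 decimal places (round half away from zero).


form AᵀA = [336100914/7912969 1280368215/31651876; 1280368215/31651876 4877661321/126607504] with trace 12194145/150544 and determinant 6561/150544
λ_max, λ_min = (12194145/150544 ± √148693221404289/22663495936)/2 = 81, 81/150544
σ_max=√81=9, σ_min=√(81/150544)=(9/388) → κ = 388.0000
worst-case relative error ≤ 388.0000 × 1/923 = 0.4204

0.4204


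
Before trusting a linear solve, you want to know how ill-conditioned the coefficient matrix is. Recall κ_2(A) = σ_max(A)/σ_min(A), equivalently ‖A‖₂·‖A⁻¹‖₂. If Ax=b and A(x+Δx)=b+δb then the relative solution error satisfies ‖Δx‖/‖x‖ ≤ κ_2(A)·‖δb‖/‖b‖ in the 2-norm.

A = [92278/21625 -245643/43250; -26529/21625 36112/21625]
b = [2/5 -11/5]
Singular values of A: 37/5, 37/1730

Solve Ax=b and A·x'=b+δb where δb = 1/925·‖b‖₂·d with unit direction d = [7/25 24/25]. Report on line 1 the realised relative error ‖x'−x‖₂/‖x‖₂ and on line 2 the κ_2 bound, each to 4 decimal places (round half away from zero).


σ_max = 37/5, σ_min = 37/1730
κ_2(A) = (37/5) / (37/1730) = 346.0000
perturbation bound = 346.0000·1/925 = 0.3741
solve Ax = b  →  x = [-74.7297 -56.2162]
‖b‖₂ = 2.2361 and ‖x‖₂ = 93.5136
δb = ε·‖b‖·d = [0.0007 0.0023]; solving A·Δx = δb gives ‖Δx‖ = 0.1130
dividing the unrounded norms, ‖Δx‖/‖x‖ = 0.0012
tightness: 0.0012 against a bound of 0.3741 (unrounded ratio ≈ 0.0032)

0.0012
0.3741


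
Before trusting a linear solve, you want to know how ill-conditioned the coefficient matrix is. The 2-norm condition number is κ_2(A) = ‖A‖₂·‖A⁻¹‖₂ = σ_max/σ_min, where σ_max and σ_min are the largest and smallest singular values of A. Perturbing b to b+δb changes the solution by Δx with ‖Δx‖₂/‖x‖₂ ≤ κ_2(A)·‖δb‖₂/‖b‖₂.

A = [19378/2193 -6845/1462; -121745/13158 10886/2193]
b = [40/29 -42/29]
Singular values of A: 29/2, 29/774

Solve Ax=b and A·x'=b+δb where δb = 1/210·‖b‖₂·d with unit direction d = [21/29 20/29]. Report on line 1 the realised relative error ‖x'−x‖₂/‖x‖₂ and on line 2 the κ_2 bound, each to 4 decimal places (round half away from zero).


σ_max = 29/2, σ_min = 29/774
κ = σ_max/σ_min = (29/2)/(29/774) = 387.0000
worst-case relative error ≤ 387.0000 × 1/210 = 1.8429
solve Ax = b  →  x = [0.1217 -0.0649]
‖b‖₂ = 2.0000 and ‖x‖₂ = 0.1379
Δx = A⁻¹·δb where δb = 1/210·2.0000·d; ‖Δx‖ = 0.2542
dividing the unrounded norms, ‖Δx‖/‖x‖ = 1.8429
so the bound is sharp here: realised error equals the bound

1.8429
1.8429


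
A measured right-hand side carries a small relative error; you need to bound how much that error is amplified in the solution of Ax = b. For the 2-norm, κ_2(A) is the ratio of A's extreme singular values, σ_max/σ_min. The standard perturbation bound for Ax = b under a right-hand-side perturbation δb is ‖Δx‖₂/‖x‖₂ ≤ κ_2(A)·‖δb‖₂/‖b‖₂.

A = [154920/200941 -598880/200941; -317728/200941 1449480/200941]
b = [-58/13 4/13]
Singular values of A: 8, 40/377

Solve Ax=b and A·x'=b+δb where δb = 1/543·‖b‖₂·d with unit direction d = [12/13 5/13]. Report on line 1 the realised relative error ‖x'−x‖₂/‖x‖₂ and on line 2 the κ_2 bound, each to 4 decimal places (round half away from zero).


0.0021
0.1389

from the listed singular values, σ₁ = 8, σ_n = 40/377
κ = σ_max/σ_min = 8/(40/377) = 75.4000
perturbation bound = 75.4000·1/543 = 0.1389
solve Ax = b  →  x = [-36.8354 -8.0317]
2-norm of b is 4.4721; of x, 37.7008
with δb = [0.0076 0.0032], A·Δx = δb → ‖Δx‖ = 0.0776
relative error = 0.0021
so the bound overstates the realised error by a factor of ≈ 67.4413 (computed from the unrounded values)


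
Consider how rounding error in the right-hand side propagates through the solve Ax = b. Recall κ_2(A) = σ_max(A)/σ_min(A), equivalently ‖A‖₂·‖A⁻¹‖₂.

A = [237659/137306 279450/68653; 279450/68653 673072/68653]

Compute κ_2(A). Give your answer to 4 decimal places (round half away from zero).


AᵀA = [28373154637/1450225972 17022836475/362556493; 17022836475/362556493 40855247668/362556493]; tr = 14753395793/111555844, det = 4477456/27888961
λ_max, λ_min = (14753395793/111555844 ± √217654695642781253025/12444706330552336)/2 = 529/4, 33856/27888961
so κ_2 = √((529/4) / (33856/27888961)) = 330.0625

330.0625


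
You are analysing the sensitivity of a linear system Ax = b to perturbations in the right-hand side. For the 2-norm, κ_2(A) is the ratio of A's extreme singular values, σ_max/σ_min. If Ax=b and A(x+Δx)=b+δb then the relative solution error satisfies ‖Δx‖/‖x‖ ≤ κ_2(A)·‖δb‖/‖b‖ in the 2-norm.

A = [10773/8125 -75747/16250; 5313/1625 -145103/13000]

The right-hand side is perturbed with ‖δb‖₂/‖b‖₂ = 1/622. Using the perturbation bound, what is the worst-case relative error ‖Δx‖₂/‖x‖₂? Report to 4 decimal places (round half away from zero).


0.5788

form AᵀA = [4862466/390625 -133357371/3125000; -133357371/3125000 3657832801/25000000] with trace 6350449/40000 and determinant 194481/1000000
λ_max, λ_min = (6350449/40000 ± √40326957823201/1600000000)/2 = 3969/25, 49/40000
σ_max=√(3969/25)=(63/5), σ_min=√(49/40000)=(7/200) → κ = 360.0000
perturbation bound = 360.0000·1/622 = 0.5788


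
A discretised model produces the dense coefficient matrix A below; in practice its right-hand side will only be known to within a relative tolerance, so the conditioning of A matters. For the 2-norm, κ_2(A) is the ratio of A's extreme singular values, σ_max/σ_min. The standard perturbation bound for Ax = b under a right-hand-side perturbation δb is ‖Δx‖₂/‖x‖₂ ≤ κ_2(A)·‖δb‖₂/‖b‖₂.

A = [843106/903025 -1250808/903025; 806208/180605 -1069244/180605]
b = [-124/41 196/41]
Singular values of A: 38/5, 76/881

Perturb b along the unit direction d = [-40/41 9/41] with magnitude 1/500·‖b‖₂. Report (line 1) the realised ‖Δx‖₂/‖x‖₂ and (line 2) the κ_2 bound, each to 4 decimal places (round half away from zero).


from the listed singular values, σ₁ = 38/5, σ_n = 76/881
κ_2(A) = (38/5) / (76/881) = 88.1000
bound on ‖Δx‖/‖x‖: κ·ε = 88.1000·1/500 = 0.1762
solve Ax = b  →  x = [37.4105 27.4000]
‖b‖ = 5.6569, ‖x‖ = 46.3714
δb = ε·‖b‖·d = [-0.0110 0.0025]; solving A·Δx = δb gives ‖Δx‖ = 0.1311
dividing the unrounded norms, ‖Δx‖/‖x‖ = 0.0028
so the bound overstates the realised error by a factor of ≈ 62.3001 (computed from the unrounded values)

0.0028
0.1762


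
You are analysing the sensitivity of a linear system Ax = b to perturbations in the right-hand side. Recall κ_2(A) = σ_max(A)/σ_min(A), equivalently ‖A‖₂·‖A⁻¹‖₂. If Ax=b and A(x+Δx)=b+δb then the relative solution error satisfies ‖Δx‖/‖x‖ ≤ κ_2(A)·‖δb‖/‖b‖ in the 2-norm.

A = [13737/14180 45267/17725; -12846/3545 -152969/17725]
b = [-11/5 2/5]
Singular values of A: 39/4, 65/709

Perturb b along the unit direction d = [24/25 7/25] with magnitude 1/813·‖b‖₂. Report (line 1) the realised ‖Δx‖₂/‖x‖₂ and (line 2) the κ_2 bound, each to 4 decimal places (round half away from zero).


0.0014
0.1308

from the listed singular values, σ₁ = 39/4, σ_n = 65/709
condition number: (39/4) ÷ (65/709) = 106.3500
perturbation bound = 106.3500·1/813 = 0.1308
solve Ax = b  →  x = [20.0978 -8.4852]
2-norm of b is 2.2361; of x, 21.8156
δb = ε·‖b‖·d = [0.0026 0.0008]; solving A·Δx = δb gives ‖Δx‖ = 0.0300
dividing the unrounded norms, ‖Δx‖/‖x‖ = 0.0014
realised/bound (from unrounded values) ≈ 0.0105


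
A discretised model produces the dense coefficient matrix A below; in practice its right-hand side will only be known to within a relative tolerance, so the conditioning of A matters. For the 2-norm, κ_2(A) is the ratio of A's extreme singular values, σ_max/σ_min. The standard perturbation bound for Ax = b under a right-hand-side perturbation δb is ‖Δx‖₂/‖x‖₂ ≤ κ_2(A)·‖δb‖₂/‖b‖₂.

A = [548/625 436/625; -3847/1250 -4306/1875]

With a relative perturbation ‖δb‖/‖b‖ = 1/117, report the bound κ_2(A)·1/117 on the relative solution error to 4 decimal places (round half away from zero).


1.0256

AᵀA = [25601/2500 14399/1875; 14399/1875 32404/5625]; tr = 14401/900, det = 4/225
solving λ² − 14401/900·λ + 4/225 = 0 gives λ = 16, 1/900
κ_2(A) = √(λ_max/λ_min) = √(16 / (1/900)) = 120.0000
worst-case relative error ≤ 120.0000 × 1/117 = 1.0256


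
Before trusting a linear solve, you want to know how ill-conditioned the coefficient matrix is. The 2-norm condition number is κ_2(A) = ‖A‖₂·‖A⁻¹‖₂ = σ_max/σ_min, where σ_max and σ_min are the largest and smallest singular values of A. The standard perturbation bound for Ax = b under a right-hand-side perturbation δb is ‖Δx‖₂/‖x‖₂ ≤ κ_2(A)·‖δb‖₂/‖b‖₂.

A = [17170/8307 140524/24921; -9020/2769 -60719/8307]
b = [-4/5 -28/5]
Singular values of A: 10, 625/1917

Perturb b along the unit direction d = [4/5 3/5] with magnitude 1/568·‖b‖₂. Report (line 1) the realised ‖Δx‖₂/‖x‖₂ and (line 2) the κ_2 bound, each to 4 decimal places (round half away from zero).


largest singular value 10, smallest 625/1917
condition number: 10 ÷ (625/1917) = 30.6720
worst-case relative error ≤ 30.6720 × 1/568 = 0.0540
solve Ax = b  →  x = [11.4789 -4.3495]
‖b‖₂ = 5.6569 and ‖x‖₂ = 12.2753
Δx = A⁻¹·δb where δb = 1/568·5.6569·d; ‖Δx‖ = 0.0305
dividing the unrounded norms, ‖Δx‖/‖x‖ = 0.0025
so the bound overstates the realised error by a factor of ≈ 21.6999 (computed from the unrounded values)

0.0025
0.0540


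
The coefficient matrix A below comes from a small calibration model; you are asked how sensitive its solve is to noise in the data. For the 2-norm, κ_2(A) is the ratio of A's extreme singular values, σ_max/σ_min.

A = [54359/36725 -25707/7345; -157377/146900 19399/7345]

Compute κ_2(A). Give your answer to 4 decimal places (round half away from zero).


M = AᵀA = [2881837369/863184400 -345703347/43159220; -345703347/43159220 41486842/2157961]. tr(M)=115246001/5107600, det(M)=130321/5107600
solving λ² − 115246001/5107600·λ + 130321/5107600 = 0 gives λ = 361/16, 361/319225
κ = σ_max/σ_min = (19/4)/(19/565) = 141.2500

141.2500


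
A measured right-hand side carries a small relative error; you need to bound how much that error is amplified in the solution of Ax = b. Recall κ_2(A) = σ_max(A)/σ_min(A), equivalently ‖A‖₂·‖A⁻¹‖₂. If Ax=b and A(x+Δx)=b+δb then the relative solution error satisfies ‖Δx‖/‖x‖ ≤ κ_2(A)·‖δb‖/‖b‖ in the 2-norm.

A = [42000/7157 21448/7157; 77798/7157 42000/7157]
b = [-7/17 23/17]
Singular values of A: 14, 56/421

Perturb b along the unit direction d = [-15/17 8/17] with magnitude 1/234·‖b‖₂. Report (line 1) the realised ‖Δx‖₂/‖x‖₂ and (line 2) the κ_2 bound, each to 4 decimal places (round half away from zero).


largest singular value 14, smallest 56/421
κ = σ_max/σ_min = 14/(56/421) = 105.2500
perturbation bound = 105.2500·1/234 = 0.4498
solve Ax = b  →  x = [-3.4748 6.6670]
‖b‖ = 1.4142, ‖x‖ = 7.5182
δb = ε·‖b‖·d = [-0.0053 0.0028]; solving A·Δx = δb gives ‖Δx‖ = 0.0454
realised ‖Δx‖/‖x‖ = 0.0060
tightness: 0.0060 against a bound of 0.4498 (unrounded ratio ≈ 0.0134)

0.0060
0.4498


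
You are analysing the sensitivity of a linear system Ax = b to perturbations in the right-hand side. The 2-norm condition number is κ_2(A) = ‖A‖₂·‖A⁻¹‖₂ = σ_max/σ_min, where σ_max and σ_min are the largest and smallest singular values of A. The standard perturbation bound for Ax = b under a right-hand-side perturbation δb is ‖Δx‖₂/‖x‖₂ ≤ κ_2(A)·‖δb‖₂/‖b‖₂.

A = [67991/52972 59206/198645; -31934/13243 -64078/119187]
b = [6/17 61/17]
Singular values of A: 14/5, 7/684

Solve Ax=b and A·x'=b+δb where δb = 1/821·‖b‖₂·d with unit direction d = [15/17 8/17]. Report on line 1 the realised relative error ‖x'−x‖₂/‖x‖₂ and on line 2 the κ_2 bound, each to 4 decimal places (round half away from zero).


σ_max = 14/5, σ_min = 7/684
κ_2(A) = (14/5) / (7/684) = 273.6000
perturbation bound = 273.6000·1/821 = 0.3333
solve Ax = b  →  x = [-43.9443 190.4268]
‖b‖ = 3.6056, ‖x‖ = 195.4315
Δx = A⁻¹·δb where δb = 1/821·3.6056·d; ‖Δx‖ = 0.4291
realised ‖Δx‖/‖x‖ = 0.0022
tightness: 0.0022 against a bound of 0.3333 (unrounded ratio ≈ 0.0066)

0.0022
0.3333
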